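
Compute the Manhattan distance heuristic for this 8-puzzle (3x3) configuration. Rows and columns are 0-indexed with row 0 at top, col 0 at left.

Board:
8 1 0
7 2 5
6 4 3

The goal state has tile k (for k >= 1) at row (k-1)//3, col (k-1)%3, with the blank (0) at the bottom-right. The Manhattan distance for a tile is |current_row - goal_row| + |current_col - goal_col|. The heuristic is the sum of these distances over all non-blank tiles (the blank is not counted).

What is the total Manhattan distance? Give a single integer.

Answer: 14

Derivation:
Tile 8: (0,0)->(2,1) = 3
Tile 1: (0,1)->(0,0) = 1
Tile 7: (1,0)->(2,0) = 1
Tile 2: (1,1)->(0,1) = 1
Tile 5: (1,2)->(1,1) = 1
Tile 6: (2,0)->(1,2) = 3
Tile 4: (2,1)->(1,0) = 2
Tile 3: (2,2)->(0,2) = 2
Sum: 3 + 1 + 1 + 1 + 1 + 3 + 2 + 2 = 14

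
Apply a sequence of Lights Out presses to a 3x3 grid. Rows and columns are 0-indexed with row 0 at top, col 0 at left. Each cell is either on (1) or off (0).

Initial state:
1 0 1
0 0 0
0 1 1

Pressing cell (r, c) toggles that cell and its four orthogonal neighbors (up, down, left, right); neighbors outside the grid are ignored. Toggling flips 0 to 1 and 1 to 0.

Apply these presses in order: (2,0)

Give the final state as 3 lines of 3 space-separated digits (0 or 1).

After press 1 at (2,0):
1 0 1
1 0 0
1 0 1

Answer: 1 0 1
1 0 0
1 0 1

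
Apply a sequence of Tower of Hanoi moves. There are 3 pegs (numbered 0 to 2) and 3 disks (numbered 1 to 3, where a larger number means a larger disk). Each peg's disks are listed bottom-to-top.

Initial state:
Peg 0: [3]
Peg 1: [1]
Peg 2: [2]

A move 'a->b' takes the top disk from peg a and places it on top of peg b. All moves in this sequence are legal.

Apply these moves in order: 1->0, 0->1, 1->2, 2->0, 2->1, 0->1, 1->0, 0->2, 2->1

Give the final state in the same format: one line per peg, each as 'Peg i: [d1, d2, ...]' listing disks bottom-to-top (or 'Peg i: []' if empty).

After move 1 (1->0):
Peg 0: [3, 1]
Peg 1: []
Peg 2: [2]

After move 2 (0->1):
Peg 0: [3]
Peg 1: [1]
Peg 2: [2]

After move 3 (1->2):
Peg 0: [3]
Peg 1: []
Peg 2: [2, 1]

After move 4 (2->0):
Peg 0: [3, 1]
Peg 1: []
Peg 2: [2]

After move 5 (2->1):
Peg 0: [3, 1]
Peg 1: [2]
Peg 2: []

After move 6 (0->1):
Peg 0: [3]
Peg 1: [2, 1]
Peg 2: []

After move 7 (1->0):
Peg 0: [3, 1]
Peg 1: [2]
Peg 2: []

After move 8 (0->2):
Peg 0: [3]
Peg 1: [2]
Peg 2: [1]

After move 9 (2->1):
Peg 0: [3]
Peg 1: [2, 1]
Peg 2: []

Answer: Peg 0: [3]
Peg 1: [2, 1]
Peg 2: []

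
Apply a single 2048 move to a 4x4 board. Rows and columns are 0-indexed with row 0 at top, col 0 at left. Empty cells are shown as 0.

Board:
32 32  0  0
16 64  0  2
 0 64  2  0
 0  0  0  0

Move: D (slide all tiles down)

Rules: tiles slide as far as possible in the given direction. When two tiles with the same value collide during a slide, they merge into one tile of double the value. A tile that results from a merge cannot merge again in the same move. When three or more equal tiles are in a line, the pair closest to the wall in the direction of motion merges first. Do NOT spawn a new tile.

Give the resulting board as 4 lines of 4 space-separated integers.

Answer:   0   0   0   0
  0   0   0   0
 32  32   0   0
 16 128   2   2

Derivation:
Slide down:
col 0: [32, 16, 0, 0] -> [0, 0, 32, 16]
col 1: [32, 64, 64, 0] -> [0, 0, 32, 128]
col 2: [0, 0, 2, 0] -> [0, 0, 0, 2]
col 3: [0, 2, 0, 0] -> [0, 0, 0, 2]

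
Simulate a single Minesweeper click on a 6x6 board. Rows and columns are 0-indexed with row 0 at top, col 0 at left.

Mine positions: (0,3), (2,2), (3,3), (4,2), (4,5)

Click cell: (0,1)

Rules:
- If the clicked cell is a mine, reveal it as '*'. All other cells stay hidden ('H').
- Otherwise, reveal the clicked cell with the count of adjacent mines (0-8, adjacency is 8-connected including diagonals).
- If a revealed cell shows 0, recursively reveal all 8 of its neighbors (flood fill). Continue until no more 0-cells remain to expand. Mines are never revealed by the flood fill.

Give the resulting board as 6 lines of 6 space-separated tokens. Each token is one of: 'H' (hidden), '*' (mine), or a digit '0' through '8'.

0 0 1 H H H
0 1 2 H H H
0 1 H H H H
0 2 H H H H
0 1 H H H H
0 1 H H H H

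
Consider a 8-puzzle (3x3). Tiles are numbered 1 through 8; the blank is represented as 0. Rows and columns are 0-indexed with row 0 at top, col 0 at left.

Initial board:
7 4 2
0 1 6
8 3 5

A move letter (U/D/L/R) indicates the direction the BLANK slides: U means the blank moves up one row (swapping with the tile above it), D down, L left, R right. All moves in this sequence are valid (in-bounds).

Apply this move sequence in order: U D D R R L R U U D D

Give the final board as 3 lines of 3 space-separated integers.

Answer: 7 4 2
8 1 6
3 5 0

Derivation:
After move 1 (U):
0 4 2
7 1 6
8 3 5

After move 2 (D):
7 4 2
0 1 6
8 3 5

After move 3 (D):
7 4 2
8 1 6
0 3 5

After move 4 (R):
7 4 2
8 1 6
3 0 5

After move 5 (R):
7 4 2
8 1 6
3 5 0

After move 6 (L):
7 4 2
8 1 6
3 0 5

After move 7 (R):
7 4 2
8 1 6
3 5 0

After move 8 (U):
7 4 2
8 1 0
3 5 6

After move 9 (U):
7 4 0
8 1 2
3 5 6

After move 10 (D):
7 4 2
8 1 0
3 5 6

After move 11 (D):
7 4 2
8 1 6
3 5 0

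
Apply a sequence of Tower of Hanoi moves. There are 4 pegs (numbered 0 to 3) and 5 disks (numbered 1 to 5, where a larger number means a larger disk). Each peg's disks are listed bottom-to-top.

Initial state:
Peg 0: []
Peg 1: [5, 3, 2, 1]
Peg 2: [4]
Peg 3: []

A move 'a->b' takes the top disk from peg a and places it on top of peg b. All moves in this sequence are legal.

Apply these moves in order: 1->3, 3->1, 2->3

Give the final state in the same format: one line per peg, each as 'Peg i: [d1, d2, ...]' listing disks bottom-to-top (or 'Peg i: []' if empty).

After move 1 (1->3):
Peg 0: []
Peg 1: [5, 3, 2]
Peg 2: [4]
Peg 3: [1]

After move 2 (3->1):
Peg 0: []
Peg 1: [5, 3, 2, 1]
Peg 2: [4]
Peg 3: []

After move 3 (2->3):
Peg 0: []
Peg 1: [5, 3, 2, 1]
Peg 2: []
Peg 3: [4]

Answer: Peg 0: []
Peg 1: [5, 3, 2, 1]
Peg 2: []
Peg 3: [4]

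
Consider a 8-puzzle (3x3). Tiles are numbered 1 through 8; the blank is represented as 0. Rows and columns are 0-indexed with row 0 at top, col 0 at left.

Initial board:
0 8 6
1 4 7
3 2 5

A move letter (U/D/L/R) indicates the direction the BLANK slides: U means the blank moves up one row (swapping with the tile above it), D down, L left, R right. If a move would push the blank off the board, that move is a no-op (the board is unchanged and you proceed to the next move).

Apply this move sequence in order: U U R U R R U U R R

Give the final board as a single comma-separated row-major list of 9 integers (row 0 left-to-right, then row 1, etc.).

Answer: 8, 6, 0, 1, 4, 7, 3, 2, 5

Derivation:
After move 1 (U):
0 8 6
1 4 7
3 2 5

After move 2 (U):
0 8 6
1 4 7
3 2 5

After move 3 (R):
8 0 6
1 4 7
3 2 5

After move 4 (U):
8 0 6
1 4 7
3 2 5

After move 5 (R):
8 6 0
1 4 7
3 2 5

After move 6 (R):
8 6 0
1 4 7
3 2 5

After move 7 (U):
8 6 0
1 4 7
3 2 5

After move 8 (U):
8 6 0
1 4 7
3 2 5

After move 9 (R):
8 6 0
1 4 7
3 2 5

After move 10 (R):
8 6 0
1 4 7
3 2 5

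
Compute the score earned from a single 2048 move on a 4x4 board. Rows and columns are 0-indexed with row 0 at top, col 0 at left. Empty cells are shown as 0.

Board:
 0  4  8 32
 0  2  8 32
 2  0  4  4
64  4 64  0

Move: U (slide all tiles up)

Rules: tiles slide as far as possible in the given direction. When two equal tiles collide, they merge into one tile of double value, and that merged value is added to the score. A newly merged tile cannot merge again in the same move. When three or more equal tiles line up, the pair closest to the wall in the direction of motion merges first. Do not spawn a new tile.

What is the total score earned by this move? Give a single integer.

Slide up:
col 0: [0, 0, 2, 64] -> [2, 64, 0, 0]  score +0 (running 0)
col 1: [4, 2, 0, 4] -> [4, 2, 4, 0]  score +0 (running 0)
col 2: [8, 8, 4, 64] -> [16, 4, 64, 0]  score +16 (running 16)
col 3: [32, 32, 4, 0] -> [64, 4, 0, 0]  score +64 (running 80)
Board after move:
 2  4 16 64
64  2  4  4
 0  4 64  0
 0  0  0  0

Answer: 80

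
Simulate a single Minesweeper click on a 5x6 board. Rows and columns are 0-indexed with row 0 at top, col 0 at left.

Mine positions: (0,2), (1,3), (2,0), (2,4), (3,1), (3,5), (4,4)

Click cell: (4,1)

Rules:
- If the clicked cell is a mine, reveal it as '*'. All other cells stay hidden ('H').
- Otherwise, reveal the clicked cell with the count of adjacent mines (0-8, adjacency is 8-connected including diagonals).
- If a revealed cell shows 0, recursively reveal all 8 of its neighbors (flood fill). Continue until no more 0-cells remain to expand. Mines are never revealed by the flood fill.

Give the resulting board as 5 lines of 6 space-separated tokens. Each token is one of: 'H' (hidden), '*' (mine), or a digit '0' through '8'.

H H H H H H
H H H H H H
H H H H H H
H H H H H H
H 1 H H H H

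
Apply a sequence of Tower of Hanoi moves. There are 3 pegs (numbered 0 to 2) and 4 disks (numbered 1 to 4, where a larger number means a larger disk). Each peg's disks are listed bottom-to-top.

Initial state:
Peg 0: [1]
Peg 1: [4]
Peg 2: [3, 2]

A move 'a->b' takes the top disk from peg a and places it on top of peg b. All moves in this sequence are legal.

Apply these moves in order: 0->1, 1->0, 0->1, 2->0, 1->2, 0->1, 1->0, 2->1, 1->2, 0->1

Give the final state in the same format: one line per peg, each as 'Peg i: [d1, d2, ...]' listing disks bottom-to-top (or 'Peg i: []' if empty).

Answer: Peg 0: []
Peg 1: [4, 2]
Peg 2: [3, 1]

Derivation:
After move 1 (0->1):
Peg 0: []
Peg 1: [4, 1]
Peg 2: [3, 2]

After move 2 (1->0):
Peg 0: [1]
Peg 1: [4]
Peg 2: [3, 2]

After move 3 (0->1):
Peg 0: []
Peg 1: [4, 1]
Peg 2: [3, 2]

After move 4 (2->0):
Peg 0: [2]
Peg 1: [4, 1]
Peg 2: [3]

After move 5 (1->2):
Peg 0: [2]
Peg 1: [4]
Peg 2: [3, 1]

After move 6 (0->1):
Peg 0: []
Peg 1: [4, 2]
Peg 2: [3, 1]

After move 7 (1->0):
Peg 0: [2]
Peg 1: [4]
Peg 2: [3, 1]

After move 8 (2->1):
Peg 0: [2]
Peg 1: [4, 1]
Peg 2: [3]

After move 9 (1->2):
Peg 0: [2]
Peg 1: [4]
Peg 2: [3, 1]

After move 10 (0->1):
Peg 0: []
Peg 1: [4, 2]
Peg 2: [3, 1]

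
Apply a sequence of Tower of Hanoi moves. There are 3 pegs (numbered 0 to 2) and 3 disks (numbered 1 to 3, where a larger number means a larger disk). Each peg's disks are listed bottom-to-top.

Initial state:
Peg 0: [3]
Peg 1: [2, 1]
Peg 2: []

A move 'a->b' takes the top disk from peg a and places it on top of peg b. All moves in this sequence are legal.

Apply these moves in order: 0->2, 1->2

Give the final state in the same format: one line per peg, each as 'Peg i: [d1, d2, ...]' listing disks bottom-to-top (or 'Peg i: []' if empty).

Answer: Peg 0: []
Peg 1: [2]
Peg 2: [3, 1]

Derivation:
After move 1 (0->2):
Peg 0: []
Peg 1: [2, 1]
Peg 2: [3]

After move 2 (1->2):
Peg 0: []
Peg 1: [2]
Peg 2: [3, 1]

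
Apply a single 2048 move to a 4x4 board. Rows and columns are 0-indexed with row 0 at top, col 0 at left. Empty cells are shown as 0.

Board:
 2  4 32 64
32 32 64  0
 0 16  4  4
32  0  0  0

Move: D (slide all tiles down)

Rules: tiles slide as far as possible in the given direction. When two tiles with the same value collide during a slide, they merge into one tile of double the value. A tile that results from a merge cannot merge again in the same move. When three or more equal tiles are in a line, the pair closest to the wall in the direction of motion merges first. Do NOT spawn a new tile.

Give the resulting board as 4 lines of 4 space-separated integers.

Slide down:
col 0: [2, 32, 0, 32] -> [0, 0, 2, 64]
col 1: [4, 32, 16, 0] -> [0, 4, 32, 16]
col 2: [32, 64, 4, 0] -> [0, 32, 64, 4]
col 3: [64, 0, 4, 0] -> [0, 0, 64, 4]

Answer:  0  0  0  0
 0  4 32  0
 2 32 64 64
64 16  4  4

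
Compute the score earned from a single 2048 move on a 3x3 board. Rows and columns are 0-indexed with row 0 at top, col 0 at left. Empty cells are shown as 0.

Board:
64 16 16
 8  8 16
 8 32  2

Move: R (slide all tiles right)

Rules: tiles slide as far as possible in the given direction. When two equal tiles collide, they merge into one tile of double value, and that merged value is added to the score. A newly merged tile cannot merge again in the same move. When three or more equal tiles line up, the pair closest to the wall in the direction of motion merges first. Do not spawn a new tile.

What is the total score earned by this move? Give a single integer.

Slide right:
row 0: [64, 16, 16] -> [0, 64, 32]  score +32 (running 32)
row 1: [8, 8, 16] -> [0, 16, 16]  score +16 (running 48)
row 2: [8, 32, 2] -> [8, 32, 2]  score +0 (running 48)
Board after move:
 0 64 32
 0 16 16
 8 32  2

Answer: 48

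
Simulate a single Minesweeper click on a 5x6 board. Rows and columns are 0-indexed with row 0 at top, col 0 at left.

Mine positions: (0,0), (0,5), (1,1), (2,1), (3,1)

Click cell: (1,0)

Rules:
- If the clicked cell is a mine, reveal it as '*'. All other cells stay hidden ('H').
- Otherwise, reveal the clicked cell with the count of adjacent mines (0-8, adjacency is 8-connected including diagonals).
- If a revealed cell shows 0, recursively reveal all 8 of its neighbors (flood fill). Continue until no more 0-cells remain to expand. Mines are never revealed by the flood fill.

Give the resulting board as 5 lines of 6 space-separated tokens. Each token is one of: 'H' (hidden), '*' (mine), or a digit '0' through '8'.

H H H H H H
3 H H H H H
H H H H H H
H H H H H H
H H H H H H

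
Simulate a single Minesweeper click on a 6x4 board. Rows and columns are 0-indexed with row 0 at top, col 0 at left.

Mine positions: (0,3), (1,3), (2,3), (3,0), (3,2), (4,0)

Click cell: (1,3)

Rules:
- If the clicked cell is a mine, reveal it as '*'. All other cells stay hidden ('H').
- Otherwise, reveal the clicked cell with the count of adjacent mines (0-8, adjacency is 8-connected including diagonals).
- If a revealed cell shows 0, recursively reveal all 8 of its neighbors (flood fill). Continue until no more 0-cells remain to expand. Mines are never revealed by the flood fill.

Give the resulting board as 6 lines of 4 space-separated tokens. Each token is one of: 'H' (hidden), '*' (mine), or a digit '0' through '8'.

H H H H
H H H *
H H H H
H H H H
H H H H
H H H H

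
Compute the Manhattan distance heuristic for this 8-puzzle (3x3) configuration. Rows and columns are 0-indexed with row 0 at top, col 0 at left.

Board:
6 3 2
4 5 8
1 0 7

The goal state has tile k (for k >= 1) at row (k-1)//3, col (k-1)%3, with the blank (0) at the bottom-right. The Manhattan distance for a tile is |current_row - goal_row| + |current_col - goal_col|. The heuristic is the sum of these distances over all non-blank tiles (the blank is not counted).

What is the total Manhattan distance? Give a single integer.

Tile 6: at (0,0), goal (1,2), distance |0-1|+|0-2| = 3
Tile 3: at (0,1), goal (0,2), distance |0-0|+|1-2| = 1
Tile 2: at (0,2), goal (0,1), distance |0-0|+|2-1| = 1
Tile 4: at (1,0), goal (1,0), distance |1-1|+|0-0| = 0
Tile 5: at (1,1), goal (1,1), distance |1-1|+|1-1| = 0
Tile 8: at (1,2), goal (2,1), distance |1-2|+|2-1| = 2
Tile 1: at (2,0), goal (0,0), distance |2-0|+|0-0| = 2
Tile 7: at (2,2), goal (2,0), distance |2-2|+|2-0| = 2
Sum: 3 + 1 + 1 + 0 + 0 + 2 + 2 + 2 = 11

Answer: 11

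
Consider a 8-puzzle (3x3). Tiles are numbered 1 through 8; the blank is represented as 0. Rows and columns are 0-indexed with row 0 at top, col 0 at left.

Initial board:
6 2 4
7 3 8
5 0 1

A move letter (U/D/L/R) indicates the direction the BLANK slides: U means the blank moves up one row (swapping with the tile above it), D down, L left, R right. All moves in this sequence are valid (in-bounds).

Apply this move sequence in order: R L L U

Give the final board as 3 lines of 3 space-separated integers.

After move 1 (R):
6 2 4
7 3 8
5 1 0

After move 2 (L):
6 2 4
7 3 8
5 0 1

After move 3 (L):
6 2 4
7 3 8
0 5 1

After move 4 (U):
6 2 4
0 3 8
7 5 1

Answer: 6 2 4
0 3 8
7 5 1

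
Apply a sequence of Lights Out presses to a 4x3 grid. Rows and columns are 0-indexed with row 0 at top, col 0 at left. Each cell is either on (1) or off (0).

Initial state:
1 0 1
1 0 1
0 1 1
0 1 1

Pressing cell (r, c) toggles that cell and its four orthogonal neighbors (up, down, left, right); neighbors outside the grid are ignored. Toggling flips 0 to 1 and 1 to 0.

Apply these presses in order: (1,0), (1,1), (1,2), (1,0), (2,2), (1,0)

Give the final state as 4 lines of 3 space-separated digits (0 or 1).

After press 1 at (1,0):
0 0 1
0 1 1
1 1 1
0 1 1

After press 2 at (1,1):
0 1 1
1 0 0
1 0 1
0 1 1

After press 3 at (1,2):
0 1 0
1 1 1
1 0 0
0 1 1

After press 4 at (1,0):
1 1 0
0 0 1
0 0 0
0 1 1

After press 5 at (2,2):
1 1 0
0 0 0
0 1 1
0 1 0

After press 6 at (1,0):
0 1 0
1 1 0
1 1 1
0 1 0

Answer: 0 1 0
1 1 0
1 1 1
0 1 0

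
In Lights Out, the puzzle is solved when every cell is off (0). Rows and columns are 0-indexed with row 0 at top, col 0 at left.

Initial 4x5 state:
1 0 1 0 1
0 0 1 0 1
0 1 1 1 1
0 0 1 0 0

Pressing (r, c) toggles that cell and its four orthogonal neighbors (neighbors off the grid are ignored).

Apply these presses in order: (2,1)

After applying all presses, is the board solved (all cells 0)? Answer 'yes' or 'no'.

After press 1 at (2,1):
1 0 1 0 1
0 1 1 0 1
1 0 0 1 1
0 1 1 0 0

Lights still on: 11

Answer: no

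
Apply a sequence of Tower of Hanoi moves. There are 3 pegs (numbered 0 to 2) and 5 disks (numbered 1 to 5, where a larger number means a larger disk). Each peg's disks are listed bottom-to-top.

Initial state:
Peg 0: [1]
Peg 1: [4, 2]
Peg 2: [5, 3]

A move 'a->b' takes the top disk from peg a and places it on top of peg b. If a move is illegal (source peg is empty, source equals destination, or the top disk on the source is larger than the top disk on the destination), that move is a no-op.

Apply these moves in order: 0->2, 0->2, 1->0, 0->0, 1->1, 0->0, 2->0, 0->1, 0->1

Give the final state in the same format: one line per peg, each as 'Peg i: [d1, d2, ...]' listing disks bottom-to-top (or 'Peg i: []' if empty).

Answer: Peg 0: [2]
Peg 1: [4, 1]
Peg 2: [5, 3]

Derivation:
After move 1 (0->2):
Peg 0: []
Peg 1: [4, 2]
Peg 2: [5, 3, 1]

After move 2 (0->2):
Peg 0: []
Peg 1: [4, 2]
Peg 2: [5, 3, 1]

After move 3 (1->0):
Peg 0: [2]
Peg 1: [4]
Peg 2: [5, 3, 1]

After move 4 (0->0):
Peg 0: [2]
Peg 1: [4]
Peg 2: [5, 3, 1]

After move 5 (1->1):
Peg 0: [2]
Peg 1: [4]
Peg 2: [5, 3, 1]

After move 6 (0->0):
Peg 0: [2]
Peg 1: [4]
Peg 2: [5, 3, 1]

After move 7 (2->0):
Peg 0: [2, 1]
Peg 1: [4]
Peg 2: [5, 3]

After move 8 (0->1):
Peg 0: [2]
Peg 1: [4, 1]
Peg 2: [5, 3]

After move 9 (0->1):
Peg 0: [2]
Peg 1: [4, 1]
Peg 2: [5, 3]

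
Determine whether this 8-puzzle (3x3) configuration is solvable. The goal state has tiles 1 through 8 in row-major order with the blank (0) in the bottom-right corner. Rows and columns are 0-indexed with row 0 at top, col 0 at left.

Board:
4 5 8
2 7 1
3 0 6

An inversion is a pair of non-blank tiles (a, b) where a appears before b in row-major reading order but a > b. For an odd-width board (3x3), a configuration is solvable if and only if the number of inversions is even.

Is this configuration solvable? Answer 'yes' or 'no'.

Inversions (pairs i<j in row-major order where tile[i] > tile[j] > 0): 15
15 is odd, so the puzzle is not solvable.

Answer: no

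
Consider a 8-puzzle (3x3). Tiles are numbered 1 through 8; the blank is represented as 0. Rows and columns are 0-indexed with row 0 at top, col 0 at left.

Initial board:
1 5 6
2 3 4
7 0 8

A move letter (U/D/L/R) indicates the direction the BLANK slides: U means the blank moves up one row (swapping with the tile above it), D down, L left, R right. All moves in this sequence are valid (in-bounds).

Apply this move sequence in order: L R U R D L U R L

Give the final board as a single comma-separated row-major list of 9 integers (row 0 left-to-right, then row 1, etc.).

After move 1 (L):
1 5 6
2 3 4
0 7 8

After move 2 (R):
1 5 6
2 3 4
7 0 8

After move 3 (U):
1 5 6
2 0 4
7 3 8

After move 4 (R):
1 5 6
2 4 0
7 3 8

After move 5 (D):
1 5 6
2 4 8
7 3 0

After move 6 (L):
1 5 6
2 4 8
7 0 3

After move 7 (U):
1 5 6
2 0 8
7 4 3

After move 8 (R):
1 5 6
2 8 0
7 4 3

After move 9 (L):
1 5 6
2 0 8
7 4 3

Answer: 1, 5, 6, 2, 0, 8, 7, 4, 3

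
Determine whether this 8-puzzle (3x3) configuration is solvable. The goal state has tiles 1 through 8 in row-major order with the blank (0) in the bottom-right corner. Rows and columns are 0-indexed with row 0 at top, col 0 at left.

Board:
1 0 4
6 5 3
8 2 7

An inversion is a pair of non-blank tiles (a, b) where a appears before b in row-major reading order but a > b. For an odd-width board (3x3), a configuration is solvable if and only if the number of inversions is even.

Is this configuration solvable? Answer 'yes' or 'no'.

Inversions (pairs i<j in row-major order where tile[i] > tile[j] > 0): 10
10 is even, so the puzzle is solvable.

Answer: yes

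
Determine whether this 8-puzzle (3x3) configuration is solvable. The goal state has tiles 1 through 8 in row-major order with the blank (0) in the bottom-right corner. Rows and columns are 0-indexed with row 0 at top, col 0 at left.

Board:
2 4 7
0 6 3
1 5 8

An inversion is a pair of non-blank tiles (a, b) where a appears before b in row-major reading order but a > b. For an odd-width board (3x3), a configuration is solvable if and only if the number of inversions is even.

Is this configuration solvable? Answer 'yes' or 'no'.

Inversions (pairs i<j in row-major order where tile[i] > tile[j] > 0): 11
11 is odd, so the puzzle is not solvable.

Answer: no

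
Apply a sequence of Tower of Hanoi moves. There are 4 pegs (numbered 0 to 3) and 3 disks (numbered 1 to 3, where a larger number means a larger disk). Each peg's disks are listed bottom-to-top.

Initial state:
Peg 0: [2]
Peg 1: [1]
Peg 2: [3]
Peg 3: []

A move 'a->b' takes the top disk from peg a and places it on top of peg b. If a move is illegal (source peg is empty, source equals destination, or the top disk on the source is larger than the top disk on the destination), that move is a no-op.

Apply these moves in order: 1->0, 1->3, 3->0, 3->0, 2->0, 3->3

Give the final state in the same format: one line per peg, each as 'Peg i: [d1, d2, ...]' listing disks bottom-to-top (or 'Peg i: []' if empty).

Answer: Peg 0: [2, 1]
Peg 1: []
Peg 2: [3]
Peg 3: []

Derivation:
After move 1 (1->0):
Peg 0: [2, 1]
Peg 1: []
Peg 2: [3]
Peg 3: []

After move 2 (1->3):
Peg 0: [2, 1]
Peg 1: []
Peg 2: [3]
Peg 3: []

After move 3 (3->0):
Peg 0: [2, 1]
Peg 1: []
Peg 2: [3]
Peg 3: []

After move 4 (3->0):
Peg 0: [2, 1]
Peg 1: []
Peg 2: [3]
Peg 3: []

After move 5 (2->0):
Peg 0: [2, 1]
Peg 1: []
Peg 2: [3]
Peg 3: []

After move 6 (3->3):
Peg 0: [2, 1]
Peg 1: []
Peg 2: [3]
Peg 3: []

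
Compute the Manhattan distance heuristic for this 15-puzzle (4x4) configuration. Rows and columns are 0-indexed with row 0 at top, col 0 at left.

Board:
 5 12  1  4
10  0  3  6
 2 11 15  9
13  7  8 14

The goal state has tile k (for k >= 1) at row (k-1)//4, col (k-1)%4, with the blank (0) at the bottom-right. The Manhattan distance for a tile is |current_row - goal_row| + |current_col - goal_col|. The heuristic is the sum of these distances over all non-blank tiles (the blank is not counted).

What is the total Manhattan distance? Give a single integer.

Tile 5: at (0,0), goal (1,0), distance |0-1|+|0-0| = 1
Tile 12: at (0,1), goal (2,3), distance |0-2|+|1-3| = 4
Tile 1: at (0,2), goal (0,0), distance |0-0|+|2-0| = 2
Tile 4: at (0,3), goal (0,3), distance |0-0|+|3-3| = 0
Tile 10: at (1,0), goal (2,1), distance |1-2|+|0-1| = 2
Tile 3: at (1,2), goal (0,2), distance |1-0|+|2-2| = 1
Tile 6: at (1,3), goal (1,1), distance |1-1|+|3-1| = 2
Tile 2: at (2,0), goal (0,1), distance |2-0|+|0-1| = 3
Tile 11: at (2,1), goal (2,2), distance |2-2|+|1-2| = 1
Tile 15: at (2,2), goal (3,2), distance |2-3|+|2-2| = 1
Tile 9: at (2,3), goal (2,0), distance |2-2|+|3-0| = 3
Tile 13: at (3,0), goal (3,0), distance |3-3|+|0-0| = 0
Tile 7: at (3,1), goal (1,2), distance |3-1|+|1-2| = 3
Tile 8: at (3,2), goal (1,3), distance |3-1|+|2-3| = 3
Tile 14: at (3,3), goal (3,1), distance |3-3|+|3-1| = 2
Sum: 1 + 4 + 2 + 0 + 2 + 1 + 2 + 3 + 1 + 1 + 3 + 0 + 3 + 3 + 2 = 28

Answer: 28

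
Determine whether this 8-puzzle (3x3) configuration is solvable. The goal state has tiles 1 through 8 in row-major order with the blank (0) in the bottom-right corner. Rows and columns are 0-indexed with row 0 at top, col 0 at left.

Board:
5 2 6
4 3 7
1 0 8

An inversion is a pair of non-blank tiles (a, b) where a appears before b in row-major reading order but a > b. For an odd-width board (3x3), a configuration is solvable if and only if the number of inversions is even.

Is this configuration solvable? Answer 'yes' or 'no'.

Inversions (pairs i<j in row-major order where tile[i] > tile[j] > 0): 12
12 is even, so the puzzle is solvable.

Answer: yes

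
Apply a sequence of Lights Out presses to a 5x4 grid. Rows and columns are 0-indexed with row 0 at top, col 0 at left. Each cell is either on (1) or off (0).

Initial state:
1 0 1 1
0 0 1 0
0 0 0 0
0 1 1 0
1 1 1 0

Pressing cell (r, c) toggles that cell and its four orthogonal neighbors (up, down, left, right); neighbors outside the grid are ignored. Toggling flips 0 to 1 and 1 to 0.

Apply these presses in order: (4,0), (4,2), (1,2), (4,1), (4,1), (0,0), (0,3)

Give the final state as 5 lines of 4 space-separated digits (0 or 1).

Answer: 0 1 1 0
1 1 0 0
0 0 1 0
1 1 0 0
0 1 0 1

Derivation:
After press 1 at (4,0):
1 0 1 1
0 0 1 0
0 0 0 0
1 1 1 0
0 0 1 0

After press 2 at (4,2):
1 0 1 1
0 0 1 0
0 0 0 0
1 1 0 0
0 1 0 1

After press 3 at (1,2):
1 0 0 1
0 1 0 1
0 0 1 0
1 1 0 0
0 1 0 1

After press 4 at (4,1):
1 0 0 1
0 1 0 1
0 0 1 0
1 0 0 0
1 0 1 1

After press 5 at (4,1):
1 0 0 1
0 1 0 1
0 0 1 0
1 1 0 0
0 1 0 1

After press 6 at (0,0):
0 1 0 1
1 1 0 1
0 0 1 0
1 1 0 0
0 1 0 1

After press 7 at (0,3):
0 1 1 0
1 1 0 0
0 0 1 0
1 1 0 0
0 1 0 1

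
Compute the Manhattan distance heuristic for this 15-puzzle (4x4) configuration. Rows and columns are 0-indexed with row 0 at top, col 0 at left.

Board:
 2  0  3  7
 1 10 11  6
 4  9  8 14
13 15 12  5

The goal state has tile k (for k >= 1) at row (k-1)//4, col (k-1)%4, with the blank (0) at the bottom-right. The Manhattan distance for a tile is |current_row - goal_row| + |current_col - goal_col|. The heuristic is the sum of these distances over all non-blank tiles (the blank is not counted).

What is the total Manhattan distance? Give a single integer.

Tile 2: at (0,0), goal (0,1), distance |0-0|+|0-1| = 1
Tile 3: at (0,2), goal (0,2), distance |0-0|+|2-2| = 0
Tile 7: at (0,3), goal (1,2), distance |0-1|+|3-2| = 2
Tile 1: at (1,0), goal (0,0), distance |1-0|+|0-0| = 1
Tile 10: at (1,1), goal (2,1), distance |1-2|+|1-1| = 1
Tile 11: at (1,2), goal (2,2), distance |1-2|+|2-2| = 1
Tile 6: at (1,3), goal (1,1), distance |1-1|+|3-1| = 2
Tile 4: at (2,0), goal (0,3), distance |2-0|+|0-3| = 5
Tile 9: at (2,1), goal (2,0), distance |2-2|+|1-0| = 1
Tile 8: at (2,2), goal (1,3), distance |2-1|+|2-3| = 2
Tile 14: at (2,3), goal (3,1), distance |2-3|+|3-1| = 3
Tile 13: at (3,0), goal (3,0), distance |3-3|+|0-0| = 0
Tile 15: at (3,1), goal (3,2), distance |3-3|+|1-2| = 1
Tile 12: at (3,2), goal (2,3), distance |3-2|+|2-3| = 2
Tile 5: at (3,3), goal (1,0), distance |3-1|+|3-0| = 5
Sum: 1 + 0 + 2 + 1 + 1 + 1 + 2 + 5 + 1 + 2 + 3 + 0 + 1 + 2 + 5 = 27

Answer: 27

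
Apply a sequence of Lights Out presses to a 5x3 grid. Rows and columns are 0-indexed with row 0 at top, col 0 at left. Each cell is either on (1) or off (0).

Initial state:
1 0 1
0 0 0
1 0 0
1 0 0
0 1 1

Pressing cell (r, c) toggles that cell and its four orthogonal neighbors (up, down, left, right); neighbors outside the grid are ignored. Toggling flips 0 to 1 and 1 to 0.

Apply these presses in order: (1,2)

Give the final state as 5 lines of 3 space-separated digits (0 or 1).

After press 1 at (1,2):
1 0 0
0 1 1
1 0 1
1 0 0
0 1 1

Answer: 1 0 0
0 1 1
1 0 1
1 0 0
0 1 1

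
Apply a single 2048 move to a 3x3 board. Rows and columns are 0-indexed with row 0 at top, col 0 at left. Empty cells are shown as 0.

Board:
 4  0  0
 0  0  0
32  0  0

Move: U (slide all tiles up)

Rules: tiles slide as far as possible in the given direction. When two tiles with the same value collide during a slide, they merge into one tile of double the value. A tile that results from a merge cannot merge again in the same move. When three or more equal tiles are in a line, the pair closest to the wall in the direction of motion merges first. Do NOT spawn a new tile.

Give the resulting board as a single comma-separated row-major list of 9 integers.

Answer: 4, 0, 0, 32, 0, 0, 0, 0, 0

Derivation:
Slide up:
col 0: [4, 0, 32] -> [4, 32, 0]
col 1: [0, 0, 0] -> [0, 0, 0]
col 2: [0, 0, 0] -> [0, 0, 0]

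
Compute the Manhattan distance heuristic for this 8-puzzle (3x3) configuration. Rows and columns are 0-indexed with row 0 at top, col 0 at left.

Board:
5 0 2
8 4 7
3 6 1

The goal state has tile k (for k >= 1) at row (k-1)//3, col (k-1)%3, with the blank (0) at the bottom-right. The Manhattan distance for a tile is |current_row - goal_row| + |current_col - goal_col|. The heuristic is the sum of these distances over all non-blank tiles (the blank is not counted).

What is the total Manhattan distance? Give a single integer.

Tile 5: at (0,0), goal (1,1), distance |0-1|+|0-1| = 2
Tile 2: at (0,2), goal (0,1), distance |0-0|+|2-1| = 1
Tile 8: at (1,0), goal (2,1), distance |1-2|+|0-1| = 2
Tile 4: at (1,1), goal (1,0), distance |1-1|+|1-0| = 1
Tile 7: at (1,2), goal (2,0), distance |1-2|+|2-0| = 3
Tile 3: at (2,0), goal (0,2), distance |2-0|+|0-2| = 4
Tile 6: at (2,1), goal (1,2), distance |2-1|+|1-2| = 2
Tile 1: at (2,2), goal (0,0), distance |2-0|+|2-0| = 4
Sum: 2 + 1 + 2 + 1 + 3 + 4 + 2 + 4 = 19

Answer: 19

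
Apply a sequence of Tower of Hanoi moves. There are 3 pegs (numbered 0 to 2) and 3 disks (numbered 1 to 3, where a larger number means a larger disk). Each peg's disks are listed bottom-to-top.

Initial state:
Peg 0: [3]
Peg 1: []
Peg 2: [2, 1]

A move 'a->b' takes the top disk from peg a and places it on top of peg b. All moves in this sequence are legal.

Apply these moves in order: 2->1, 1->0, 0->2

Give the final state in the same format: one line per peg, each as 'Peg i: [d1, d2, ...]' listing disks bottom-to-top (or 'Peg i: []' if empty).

Answer: Peg 0: [3]
Peg 1: []
Peg 2: [2, 1]

Derivation:
After move 1 (2->1):
Peg 0: [3]
Peg 1: [1]
Peg 2: [2]

After move 2 (1->0):
Peg 0: [3, 1]
Peg 1: []
Peg 2: [2]

After move 3 (0->2):
Peg 0: [3]
Peg 1: []
Peg 2: [2, 1]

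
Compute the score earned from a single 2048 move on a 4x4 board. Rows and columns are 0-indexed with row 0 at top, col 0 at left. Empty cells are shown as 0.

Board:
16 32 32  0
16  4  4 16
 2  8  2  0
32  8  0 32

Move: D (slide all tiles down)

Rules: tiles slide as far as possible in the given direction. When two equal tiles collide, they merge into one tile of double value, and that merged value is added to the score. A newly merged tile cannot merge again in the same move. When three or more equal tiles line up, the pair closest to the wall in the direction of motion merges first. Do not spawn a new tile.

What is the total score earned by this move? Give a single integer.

Answer: 48

Derivation:
Slide down:
col 0: [16, 16, 2, 32] -> [0, 32, 2, 32]  score +32 (running 32)
col 1: [32, 4, 8, 8] -> [0, 32, 4, 16]  score +16 (running 48)
col 2: [32, 4, 2, 0] -> [0, 32, 4, 2]  score +0 (running 48)
col 3: [0, 16, 0, 32] -> [0, 0, 16, 32]  score +0 (running 48)
Board after move:
 0  0  0  0
32 32 32  0
 2  4  4 16
32 16  2 32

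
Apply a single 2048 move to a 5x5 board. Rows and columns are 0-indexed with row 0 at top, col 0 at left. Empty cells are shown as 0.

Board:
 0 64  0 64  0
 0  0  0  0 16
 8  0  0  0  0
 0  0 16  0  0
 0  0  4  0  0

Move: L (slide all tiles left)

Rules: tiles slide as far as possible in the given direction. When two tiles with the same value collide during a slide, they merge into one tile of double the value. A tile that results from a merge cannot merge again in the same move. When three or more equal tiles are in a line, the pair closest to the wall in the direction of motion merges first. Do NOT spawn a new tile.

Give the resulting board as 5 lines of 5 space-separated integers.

Slide left:
row 0: [0, 64, 0, 64, 0] -> [128, 0, 0, 0, 0]
row 1: [0, 0, 0, 0, 16] -> [16, 0, 0, 0, 0]
row 2: [8, 0, 0, 0, 0] -> [8, 0, 0, 0, 0]
row 3: [0, 0, 16, 0, 0] -> [16, 0, 0, 0, 0]
row 4: [0, 0, 4, 0, 0] -> [4, 0, 0, 0, 0]

Answer: 128   0   0   0   0
 16   0   0   0   0
  8   0   0   0   0
 16   0   0   0   0
  4   0   0   0   0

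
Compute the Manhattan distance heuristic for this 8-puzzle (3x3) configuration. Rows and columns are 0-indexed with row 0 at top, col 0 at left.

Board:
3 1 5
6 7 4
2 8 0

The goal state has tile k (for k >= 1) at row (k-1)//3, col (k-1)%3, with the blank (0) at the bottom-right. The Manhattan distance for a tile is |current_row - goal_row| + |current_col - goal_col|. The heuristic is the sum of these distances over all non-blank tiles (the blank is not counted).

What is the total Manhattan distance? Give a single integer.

Answer: 14

Derivation:
Tile 3: at (0,0), goal (0,2), distance |0-0|+|0-2| = 2
Tile 1: at (0,1), goal (0,0), distance |0-0|+|1-0| = 1
Tile 5: at (0,2), goal (1,1), distance |0-1|+|2-1| = 2
Tile 6: at (1,0), goal (1,2), distance |1-1|+|0-2| = 2
Tile 7: at (1,1), goal (2,0), distance |1-2|+|1-0| = 2
Tile 4: at (1,2), goal (1,0), distance |1-1|+|2-0| = 2
Tile 2: at (2,0), goal (0,1), distance |2-0|+|0-1| = 3
Tile 8: at (2,1), goal (2,1), distance |2-2|+|1-1| = 0
Sum: 2 + 1 + 2 + 2 + 2 + 2 + 3 + 0 = 14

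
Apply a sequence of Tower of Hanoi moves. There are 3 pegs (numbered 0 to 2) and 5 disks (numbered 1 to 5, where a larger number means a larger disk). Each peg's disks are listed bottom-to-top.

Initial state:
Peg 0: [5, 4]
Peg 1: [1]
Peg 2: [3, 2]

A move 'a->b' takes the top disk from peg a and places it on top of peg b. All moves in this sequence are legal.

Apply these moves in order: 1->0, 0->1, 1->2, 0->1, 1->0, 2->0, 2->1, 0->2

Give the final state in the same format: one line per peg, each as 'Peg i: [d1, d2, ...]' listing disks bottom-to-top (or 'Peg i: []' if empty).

After move 1 (1->0):
Peg 0: [5, 4, 1]
Peg 1: []
Peg 2: [3, 2]

After move 2 (0->1):
Peg 0: [5, 4]
Peg 1: [1]
Peg 2: [3, 2]

After move 3 (1->2):
Peg 0: [5, 4]
Peg 1: []
Peg 2: [3, 2, 1]

After move 4 (0->1):
Peg 0: [5]
Peg 1: [4]
Peg 2: [3, 2, 1]

After move 5 (1->0):
Peg 0: [5, 4]
Peg 1: []
Peg 2: [3, 2, 1]

After move 6 (2->0):
Peg 0: [5, 4, 1]
Peg 1: []
Peg 2: [3, 2]

After move 7 (2->1):
Peg 0: [5, 4, 1]
Peg 1: [2]
Peg 2: [3]

After move 8 (0->2):
Peg 0: [5, 4]
Peg 1: [2]
Peg 2: [3, 1]

Answer: Peg 0: [5, 4]
Peg 1: [2]
Peg 2: [3, 1]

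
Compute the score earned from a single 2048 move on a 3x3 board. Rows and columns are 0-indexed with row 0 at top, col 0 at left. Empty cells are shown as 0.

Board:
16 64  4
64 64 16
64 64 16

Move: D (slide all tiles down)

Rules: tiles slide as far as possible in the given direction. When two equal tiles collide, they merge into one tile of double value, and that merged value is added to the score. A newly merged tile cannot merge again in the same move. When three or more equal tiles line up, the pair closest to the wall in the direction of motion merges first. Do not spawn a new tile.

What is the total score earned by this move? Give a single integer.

Answer: 288

Derivation:
Slide down:
col 0: [16, 64, 64] -> [0, 16, 128]  score +128 (running 128)
col 1: [64, 64, 64] -> [0, 64, 128]  score +128 (running 256)
col 2: [4, 16, 16] -> [0, 4, 32]  score +32 (running 288)
Board after move:
  0   0   0
 16  64   4
128 128  32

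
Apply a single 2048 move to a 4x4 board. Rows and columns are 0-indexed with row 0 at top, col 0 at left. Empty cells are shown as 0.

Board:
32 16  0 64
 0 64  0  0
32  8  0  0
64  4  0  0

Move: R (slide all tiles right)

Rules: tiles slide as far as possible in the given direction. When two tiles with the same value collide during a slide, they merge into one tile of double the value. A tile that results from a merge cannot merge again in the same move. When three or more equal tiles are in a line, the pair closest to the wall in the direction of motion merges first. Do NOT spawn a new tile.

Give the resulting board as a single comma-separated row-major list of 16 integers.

Slide right:
row 0: [32, 16, 0, 64] -> [0, 32, 16, 64]
row 1: [0, 64, 0, 0] -> [0, 0, 0, 64]
row 2: [32, 8, 0, 0] -> [0, 0, 32, 8]
row 3: [64, 4, 0, 0] -> [0, 0, 64, 4]

Answer: 0, 32, 16, 64, 0, 0, 0, 64, 0, 0, 32, 8, 0, 0, 64, 4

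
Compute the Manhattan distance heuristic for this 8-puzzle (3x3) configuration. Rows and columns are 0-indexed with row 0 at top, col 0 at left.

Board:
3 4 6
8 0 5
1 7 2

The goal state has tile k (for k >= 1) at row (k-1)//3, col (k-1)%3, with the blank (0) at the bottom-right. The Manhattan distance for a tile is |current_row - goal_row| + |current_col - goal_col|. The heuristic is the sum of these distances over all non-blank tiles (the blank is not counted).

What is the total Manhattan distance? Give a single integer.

Answer: 14

Derivation:
Tile 3: (0,0)->(0,2) = 2
Tile 4: (0,1)->(1,0) = 2
Tile 6: (0,2)->(1,2) = 1
Tile 8: (1,0)->(2,1) = 2
Tile 5: (1,2)->(1,1) = 1
Tile 1: (2,0)->(0,0) = 2
Tile 7: (2,1)->(2,0) = 1
Tile 2: (2,2)->(0,1) = 3
Sum: 2 + 2 + 1 + 2 + 1 + 2 + 1 + 3 = 14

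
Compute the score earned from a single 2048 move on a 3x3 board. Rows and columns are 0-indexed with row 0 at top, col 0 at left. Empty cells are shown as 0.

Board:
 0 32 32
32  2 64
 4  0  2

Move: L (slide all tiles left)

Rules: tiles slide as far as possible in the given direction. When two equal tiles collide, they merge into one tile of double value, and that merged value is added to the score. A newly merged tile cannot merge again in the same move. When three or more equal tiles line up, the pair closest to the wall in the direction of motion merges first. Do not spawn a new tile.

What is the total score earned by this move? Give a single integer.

Answer: 64

Derivation:
Slide left:
row 0: [0, 32, 32] -> [64, 0, 0]  score +64 (running 64)
row 1: [32, 2, 64] -> [32, 2, 64]  score +0 (running 64)
row 2: [4, 0, 2] -> [4, 2, 0]  score +0 (running 64)
Board after move:
64  0  0
32  2 64
 4  2  0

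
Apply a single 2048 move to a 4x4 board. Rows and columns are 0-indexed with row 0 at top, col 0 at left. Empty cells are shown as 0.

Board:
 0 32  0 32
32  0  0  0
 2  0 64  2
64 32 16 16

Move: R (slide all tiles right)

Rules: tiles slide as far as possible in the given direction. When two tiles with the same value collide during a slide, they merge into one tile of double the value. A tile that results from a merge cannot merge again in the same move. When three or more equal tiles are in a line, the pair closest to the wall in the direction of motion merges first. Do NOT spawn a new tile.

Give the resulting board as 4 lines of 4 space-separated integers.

Slide right:
row 0: [0, 32, 0, 32] -> [0, 0, 0, 64]
row 1: [32, 0, 0, 0] -> [0, 0, 0, 32]
row 2: [2, 0, 64, 2] -> [0, 2, 64, 2]
row 3: [64, 32, 16, 16] -> [0, 64, 32, 32]

Answer:  0  0  0 64
 0  0  0 32
 0  2 64  2
 0 64 32 32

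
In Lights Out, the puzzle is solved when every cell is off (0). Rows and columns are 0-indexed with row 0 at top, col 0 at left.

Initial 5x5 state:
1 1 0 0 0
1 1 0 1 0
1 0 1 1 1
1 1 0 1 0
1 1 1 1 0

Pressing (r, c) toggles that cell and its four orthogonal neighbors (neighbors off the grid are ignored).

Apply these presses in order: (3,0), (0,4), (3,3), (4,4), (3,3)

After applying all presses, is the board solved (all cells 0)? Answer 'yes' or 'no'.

Answer: no

Derivation:
After press 1 at (3,0):
1 1 0 0 0
1 1 0 1 0
0 0 1 1 1
0 0 0 1 0
0 1 1 1 0

After press 2 at (0,4):
1 1 0 1 1
1 1 0 1 1
0 0 1 1 1
0 0 0 1 0
0 1 1 1 0

After press 3 at (3,3):
1 1 0 1 1
1 1 0 1 1
0 0 1 0 1
0 0 1 0 1
0 1 1 0 0

After press 4 at (4,4):
1 1 0 1 1
1 1 0 1 1
0 0 1 0 1
0 0 1 0 0
0 1 1 1 1

After press 5 at (3,3):
1 1 0 1 1
1 1 0 1 1
0 0 1 1 1
0 0 0 1 1
0 1 1 0 1

Lights still on: 16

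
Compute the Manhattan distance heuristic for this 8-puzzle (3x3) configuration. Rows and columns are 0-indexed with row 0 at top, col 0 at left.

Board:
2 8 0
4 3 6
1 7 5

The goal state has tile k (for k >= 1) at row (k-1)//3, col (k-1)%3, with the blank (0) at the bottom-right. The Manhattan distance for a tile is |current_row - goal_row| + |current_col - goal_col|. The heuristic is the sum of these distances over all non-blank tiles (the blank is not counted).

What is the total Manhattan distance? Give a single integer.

Tile 2: (0,0)->(0,1) = 1
Tile 8: (0,1)->(2,1) = 2
Tile 4: (1,0)->(1,0) = 0
Tile 3: (1,1)->(0,2) = 2
Tile 6: (1,2)->(1,2) = 0
Tile 1: (2,0)->(0,0) = 2
Tile 7: (2,1)->(2,0) = 1
Tile 5: (2,2)->(1,1) = 2
Sum: 1 + 2 + 0 + 2 + 0 + 2 + 1 + 2 = 10

Answer: 10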